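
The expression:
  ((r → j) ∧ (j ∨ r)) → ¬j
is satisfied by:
  {j: False}


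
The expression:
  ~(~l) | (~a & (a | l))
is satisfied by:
  {l: True}


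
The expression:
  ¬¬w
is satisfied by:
  {w: True}


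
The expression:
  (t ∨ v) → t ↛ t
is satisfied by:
  {v: False, t: False}


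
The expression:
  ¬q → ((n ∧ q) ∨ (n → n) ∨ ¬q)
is always true.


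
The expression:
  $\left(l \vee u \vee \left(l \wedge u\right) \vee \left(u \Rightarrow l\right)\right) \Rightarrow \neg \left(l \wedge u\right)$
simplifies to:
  $\neg l \vee \neg u$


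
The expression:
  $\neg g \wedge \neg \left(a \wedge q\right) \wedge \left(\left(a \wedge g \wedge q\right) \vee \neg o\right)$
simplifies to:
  $\neg g \wedge \neg o \wedge \left(\neg a \vee \neg q\right)$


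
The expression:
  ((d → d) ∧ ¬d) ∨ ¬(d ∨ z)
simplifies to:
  ¬d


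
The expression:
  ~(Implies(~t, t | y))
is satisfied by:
  {y: False, t: False}


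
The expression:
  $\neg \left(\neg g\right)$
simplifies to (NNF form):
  $g$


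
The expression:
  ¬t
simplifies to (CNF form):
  ¬t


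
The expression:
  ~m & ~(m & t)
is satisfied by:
  {m: False}


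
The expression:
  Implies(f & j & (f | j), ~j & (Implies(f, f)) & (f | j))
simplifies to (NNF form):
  ~f | ~j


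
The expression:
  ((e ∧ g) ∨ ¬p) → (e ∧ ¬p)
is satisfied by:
  {p: True, g: False, e: False}
  {e: True, p: True, g: False}
  {p: True, g: True, e: False}
  {e: True, g: False, p: False}
  {e: True, g: True, p: False}


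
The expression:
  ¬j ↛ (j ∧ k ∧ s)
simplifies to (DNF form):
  ¬j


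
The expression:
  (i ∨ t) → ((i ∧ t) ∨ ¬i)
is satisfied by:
  {t: True, i: False}
  {i: False, t: False}
  {i: True, t: True}


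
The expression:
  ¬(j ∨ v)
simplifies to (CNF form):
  ¬j ∧ ¬v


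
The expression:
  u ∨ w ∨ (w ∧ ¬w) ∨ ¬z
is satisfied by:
  {u: True, w: True, z: False}
  {u: True, w: False, z: False}
  {w: True, u: False, z: False}
  {u: False, w: False, z: False}
  {u: True, z: True, w: True}
  {u: True, z: True, w: False}
  {z: True, w: True, u: False}


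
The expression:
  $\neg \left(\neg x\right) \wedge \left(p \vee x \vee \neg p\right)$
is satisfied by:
  {x: True}


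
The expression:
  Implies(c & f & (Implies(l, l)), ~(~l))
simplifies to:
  l | ~c | ~f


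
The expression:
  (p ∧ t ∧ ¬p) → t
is always true.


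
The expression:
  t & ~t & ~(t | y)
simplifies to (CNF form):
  False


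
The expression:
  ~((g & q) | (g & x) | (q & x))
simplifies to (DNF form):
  (~g & ~q) | (~g & ~x) | (~q & ~x)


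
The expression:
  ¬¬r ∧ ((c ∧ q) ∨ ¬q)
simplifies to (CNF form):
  r ∧ (c ∨ ¬q)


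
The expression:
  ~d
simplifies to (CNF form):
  ~d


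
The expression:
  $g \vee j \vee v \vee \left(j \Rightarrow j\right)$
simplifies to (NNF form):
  $\text{True}$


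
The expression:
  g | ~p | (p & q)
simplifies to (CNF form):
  g | q | ~p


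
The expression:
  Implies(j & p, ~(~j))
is always true.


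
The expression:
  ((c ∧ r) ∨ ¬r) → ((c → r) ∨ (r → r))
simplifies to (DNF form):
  True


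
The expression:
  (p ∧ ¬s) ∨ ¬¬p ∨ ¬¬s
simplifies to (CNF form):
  p ∨ s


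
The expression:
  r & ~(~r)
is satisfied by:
  {r: True}


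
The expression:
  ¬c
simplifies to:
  ¬c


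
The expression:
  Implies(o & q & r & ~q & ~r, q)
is always true.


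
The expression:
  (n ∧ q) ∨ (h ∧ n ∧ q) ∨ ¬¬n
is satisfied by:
  {n: True}


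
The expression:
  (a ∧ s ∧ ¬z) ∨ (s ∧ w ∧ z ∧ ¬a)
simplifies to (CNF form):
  s ∧ (a ∨ w) ∧ (a ∨ z) ∧ (¬a ∨ ¬z)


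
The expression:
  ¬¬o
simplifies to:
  o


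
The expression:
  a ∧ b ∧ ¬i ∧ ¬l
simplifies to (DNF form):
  a ∧ b ∧ ¬i ∧ ¬l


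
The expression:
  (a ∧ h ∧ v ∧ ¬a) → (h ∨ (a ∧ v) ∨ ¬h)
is always true.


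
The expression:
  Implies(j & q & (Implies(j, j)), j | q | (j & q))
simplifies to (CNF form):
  True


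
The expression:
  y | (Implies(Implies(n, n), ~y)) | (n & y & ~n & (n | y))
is always true.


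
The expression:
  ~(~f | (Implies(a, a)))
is never true.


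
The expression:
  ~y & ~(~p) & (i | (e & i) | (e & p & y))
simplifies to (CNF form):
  i & p & ~y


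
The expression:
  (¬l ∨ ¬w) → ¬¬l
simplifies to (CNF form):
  l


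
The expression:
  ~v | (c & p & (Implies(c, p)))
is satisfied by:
  {c: True, p: True, v: False}
  {c: True, p: False, v: False}
  {p: True, c: False, v: False}
  {c: False, p: False, v: False}
  {c: True, v: True, p: True}


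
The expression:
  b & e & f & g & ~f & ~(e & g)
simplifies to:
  False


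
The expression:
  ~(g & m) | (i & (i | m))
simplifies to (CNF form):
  i | ~g | ~m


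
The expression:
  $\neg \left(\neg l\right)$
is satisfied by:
  {l: True}


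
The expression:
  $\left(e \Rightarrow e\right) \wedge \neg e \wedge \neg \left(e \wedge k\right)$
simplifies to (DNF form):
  $\neg e$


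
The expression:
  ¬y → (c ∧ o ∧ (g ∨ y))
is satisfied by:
  {y: True, g: True, o: True, c: True}
  {y: True, g: True, o: True, c: False}
  {y: True, g: True, c: True, o: False}
  {y: True, g: True, c: False, o: False}
  {y: True, o: True, c: True, g: False}
  {y: True, o: True, c: False, g: False}
  {y: True, o: False, c: True, g: False}
  {y: True, o: False, c: False, g: False}
  {g: True, o: True, c: True, y: False}


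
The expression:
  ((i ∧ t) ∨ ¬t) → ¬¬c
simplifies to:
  c ∨ (t ∧ ¬i)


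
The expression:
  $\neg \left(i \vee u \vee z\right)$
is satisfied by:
  {u: False, i: False, z: False}


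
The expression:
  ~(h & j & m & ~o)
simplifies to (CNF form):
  o | ~h | ~j | ~m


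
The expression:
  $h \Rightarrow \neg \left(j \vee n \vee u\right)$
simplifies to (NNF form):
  $\left(\neg j \wedge \neg n \wedge \neg u\right) \vee \neg h$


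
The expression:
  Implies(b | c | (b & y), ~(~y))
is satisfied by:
  {y: True, c: False, b: False}
  {y: True, b: True, c: False}
  {y: True, c: True, b: False}
  {y: True, b: True, c: True}
  {b: False, c: False, y: False}


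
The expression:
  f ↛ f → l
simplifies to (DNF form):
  True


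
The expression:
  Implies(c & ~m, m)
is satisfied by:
  {m: True, c: False}
  {c: False, m: False}
  {c: True, m: True}


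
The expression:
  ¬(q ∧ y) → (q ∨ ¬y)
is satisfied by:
  {q: True, y: False}
  {y: False, q: False}
  {y: True, q: True}


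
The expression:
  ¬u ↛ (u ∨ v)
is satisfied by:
  {u: False, v: False}


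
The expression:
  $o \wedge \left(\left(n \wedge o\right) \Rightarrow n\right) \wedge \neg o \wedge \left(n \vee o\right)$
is never true.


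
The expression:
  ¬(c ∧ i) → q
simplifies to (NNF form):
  q ∨ (c ∧ i)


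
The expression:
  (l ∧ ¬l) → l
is always true.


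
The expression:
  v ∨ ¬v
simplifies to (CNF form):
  True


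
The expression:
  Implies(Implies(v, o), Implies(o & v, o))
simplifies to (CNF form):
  True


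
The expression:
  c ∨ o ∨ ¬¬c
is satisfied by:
  {o: True, c: True}
  {o: True, c: False}
  {c: True, o: False}


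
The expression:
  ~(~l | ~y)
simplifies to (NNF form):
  l & y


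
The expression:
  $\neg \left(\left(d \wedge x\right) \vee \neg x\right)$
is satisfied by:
  {x: True, d: False}


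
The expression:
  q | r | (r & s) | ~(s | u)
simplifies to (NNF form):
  q | r | (~s & ~u)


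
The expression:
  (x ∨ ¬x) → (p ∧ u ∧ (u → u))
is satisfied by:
  {p: True, u: True}


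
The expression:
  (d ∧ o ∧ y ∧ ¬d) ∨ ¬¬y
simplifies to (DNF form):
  y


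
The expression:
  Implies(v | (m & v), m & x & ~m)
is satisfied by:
  {v: False}


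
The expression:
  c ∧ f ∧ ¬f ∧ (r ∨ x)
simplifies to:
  False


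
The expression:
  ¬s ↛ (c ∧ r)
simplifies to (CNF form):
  ¬s ∧ (¬c ∨ ¬r)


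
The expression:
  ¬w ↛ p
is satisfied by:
  {p: True, w: False}
  {w: False, p: False}
  {w: True, p: True}


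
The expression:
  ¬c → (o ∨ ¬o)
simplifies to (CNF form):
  True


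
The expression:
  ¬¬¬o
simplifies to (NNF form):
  ¬o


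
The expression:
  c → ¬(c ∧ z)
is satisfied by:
  {c: False, z: False}
  {z: True, c: False}
  {c: True, z: False}


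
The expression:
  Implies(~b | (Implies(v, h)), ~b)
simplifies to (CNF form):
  (v | ~b) & (~b | ~h)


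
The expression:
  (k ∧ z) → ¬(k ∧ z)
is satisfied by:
  {k: False, z: False}
  {z: True, k: False}
  {k: True, z: False}


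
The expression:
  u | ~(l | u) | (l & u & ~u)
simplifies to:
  u | ~l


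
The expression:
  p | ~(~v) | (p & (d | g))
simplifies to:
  p | v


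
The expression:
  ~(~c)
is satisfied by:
  {c: True}


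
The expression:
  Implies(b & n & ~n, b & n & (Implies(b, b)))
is always true.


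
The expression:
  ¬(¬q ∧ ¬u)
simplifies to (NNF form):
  q ∨ u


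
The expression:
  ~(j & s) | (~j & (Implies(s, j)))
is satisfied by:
  {s: False, j: False}
  {j: True, s: False}
  {s: True, j: False}


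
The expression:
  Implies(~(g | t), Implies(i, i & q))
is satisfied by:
  {t: True, q: True, g: True, i: False}
  {t: True, q: True, g: False, i: False}
  {t: True, g: True, q: False, i: False}
  {t: True, g: False, q: False, i: False}
  {q: True, g: True, t: False, i: False}
  {q: True, t: False, g: False, i: False}
  {q: False, g: True, t: False, i: False}
  {q: False, t: False, g: False, i: False}
  {t: True, i: True, q: True, g: True}
  {t: True, i: True, q: True, g: False}
  {t: True, i: True, g: True, q: False}
  {t: True, i: True, g: False, q: False}
  {i: True, q: True, g: True, t: False}
  {i: True, q: True, g: False, t: False}
  {i: True, g: True, q: False, t: False}


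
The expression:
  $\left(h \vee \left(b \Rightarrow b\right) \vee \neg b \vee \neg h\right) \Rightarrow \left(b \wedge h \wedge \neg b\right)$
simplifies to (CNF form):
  $\text{False}$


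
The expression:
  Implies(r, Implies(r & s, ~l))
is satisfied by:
  {l: False, r: False, s: False}
  {s: True, l: False, r: False}
  {r: True, l: False, s: False}
  {s: True, r: True, l: False}
  {l: True, s: False, r: False}
  {s: True, l: True, r: False}
  {r: True, l: True, s: False}


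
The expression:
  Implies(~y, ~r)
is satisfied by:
  {y: True, r: False}
  {r: False, y: False}
  {r: True, y: True}


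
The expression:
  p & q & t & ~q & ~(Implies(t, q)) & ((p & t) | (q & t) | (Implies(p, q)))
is never true.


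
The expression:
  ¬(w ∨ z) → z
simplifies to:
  w ∨ z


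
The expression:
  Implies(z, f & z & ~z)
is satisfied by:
  {z: False}


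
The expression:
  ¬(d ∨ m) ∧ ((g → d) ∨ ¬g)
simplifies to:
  ¬d ∧ ¬g ∧ ¬m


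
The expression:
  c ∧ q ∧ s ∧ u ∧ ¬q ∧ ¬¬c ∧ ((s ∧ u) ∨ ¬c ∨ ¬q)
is never true.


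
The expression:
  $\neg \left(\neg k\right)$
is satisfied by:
  {k: True}


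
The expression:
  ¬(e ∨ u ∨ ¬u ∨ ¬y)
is never true.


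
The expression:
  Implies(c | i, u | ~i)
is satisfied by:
  {u: True, i: False}
  {i: False, u: False}
  {i: True, u: True}


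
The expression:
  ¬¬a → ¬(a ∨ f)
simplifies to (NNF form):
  ¬a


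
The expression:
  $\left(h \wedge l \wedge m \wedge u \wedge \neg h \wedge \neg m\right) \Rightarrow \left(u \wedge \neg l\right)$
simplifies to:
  $\text{True}$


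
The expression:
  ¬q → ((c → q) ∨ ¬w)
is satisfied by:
  {q: True, w: False, c: False}
  {w: False, c: False, q: False}
  {q: True, c: True, w: False}
  {c: True, w: False, q: False}
  {q: True, w: True, c: False}
  {w: True, q: False, c: False}
  {q: True, c: True, w: True}


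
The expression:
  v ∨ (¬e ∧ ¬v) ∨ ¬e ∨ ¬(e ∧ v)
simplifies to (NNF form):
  True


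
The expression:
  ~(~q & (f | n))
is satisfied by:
  {q: True, f: False, n: False}
  {n: True, q: True, f: False}
  {q: True, f: True, n: False}
  {n: True, q: True, f: True}
  {n: False, f: False, q: False}


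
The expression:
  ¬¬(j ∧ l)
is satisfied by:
  {j: True, l: True}


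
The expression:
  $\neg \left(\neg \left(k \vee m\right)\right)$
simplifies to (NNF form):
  $k \vee m$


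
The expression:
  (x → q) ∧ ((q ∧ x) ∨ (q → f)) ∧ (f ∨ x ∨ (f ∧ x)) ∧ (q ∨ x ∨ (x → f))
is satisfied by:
  {q: True, f: True, x: False}
  {f: True, x: False, q: False}
  {x: True, q: True, f: True}
  {x: True, q: True, f: False}


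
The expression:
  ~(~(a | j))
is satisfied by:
  {a: True, j: True}
  {a: True, j: False}
  {j: True, a: False}


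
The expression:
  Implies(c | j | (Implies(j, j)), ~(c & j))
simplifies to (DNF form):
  ~c | ~j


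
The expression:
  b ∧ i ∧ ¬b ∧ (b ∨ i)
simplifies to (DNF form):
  False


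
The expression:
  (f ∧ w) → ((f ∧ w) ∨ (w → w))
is always true.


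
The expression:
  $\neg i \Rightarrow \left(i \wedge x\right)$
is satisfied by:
  {i: True}


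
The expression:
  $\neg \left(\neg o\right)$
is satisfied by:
  {o: True}


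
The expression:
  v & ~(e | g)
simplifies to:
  v & ~e & ~g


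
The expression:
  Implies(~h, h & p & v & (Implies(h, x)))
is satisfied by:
  {h: True}


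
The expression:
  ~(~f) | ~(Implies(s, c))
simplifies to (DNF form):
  f | (s & ~c)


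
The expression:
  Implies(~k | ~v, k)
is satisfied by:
  {k: True}


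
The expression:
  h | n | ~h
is always true.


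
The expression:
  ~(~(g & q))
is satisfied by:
  {g: True, q: True}


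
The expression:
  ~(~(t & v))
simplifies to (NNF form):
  t & v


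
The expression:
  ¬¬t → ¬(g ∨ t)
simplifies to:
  ¬t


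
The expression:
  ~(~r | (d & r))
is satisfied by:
  {r: True, d: False}


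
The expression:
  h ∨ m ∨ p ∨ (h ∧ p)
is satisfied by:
  {p: True, m: True, h: True}
  {p: True, m: True, h: False}
  {p: True, h: True, m: False}
  {p: True, h: False, m: False}
  {m: True, h: True, p: False}
  {m: True, h: False, p: False}
  {h: True, m: False, p: False}


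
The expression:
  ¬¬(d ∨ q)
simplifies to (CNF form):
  d ∨ q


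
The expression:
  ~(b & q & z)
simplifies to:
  ~b | ~q | ~z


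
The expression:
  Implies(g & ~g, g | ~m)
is always true.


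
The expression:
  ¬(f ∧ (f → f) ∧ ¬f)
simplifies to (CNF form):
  True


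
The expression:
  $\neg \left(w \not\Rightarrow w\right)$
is always true.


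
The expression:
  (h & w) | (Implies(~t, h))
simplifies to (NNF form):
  h | t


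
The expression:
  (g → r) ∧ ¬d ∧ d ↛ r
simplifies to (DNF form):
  False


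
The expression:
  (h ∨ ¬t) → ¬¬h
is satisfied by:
  {t: True, h: True}
  {t: True, h: False}
  {h: True, t: False}


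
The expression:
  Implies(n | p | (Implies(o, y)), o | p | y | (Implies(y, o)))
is always true.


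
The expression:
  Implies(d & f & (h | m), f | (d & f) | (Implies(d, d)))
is always true.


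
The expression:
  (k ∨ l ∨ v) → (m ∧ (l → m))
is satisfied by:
  {m: True, l: False, k: False, v: False}
  {m: True, v: True, l: False, k: False}
  {m: True, k: True, l: False, v: False}
  {m: True, v: True, k: True, l: False}
  {m: True, l: True, k: False, v: False}
  {m: True, v: True, l: True, k: False}
  {m: True, k: True, l: True, v: False}
  {m: True, v: True, k: True, l: True}
  {v: False, l: False, k: False, m: False}


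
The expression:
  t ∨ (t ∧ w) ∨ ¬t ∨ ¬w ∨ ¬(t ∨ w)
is always true.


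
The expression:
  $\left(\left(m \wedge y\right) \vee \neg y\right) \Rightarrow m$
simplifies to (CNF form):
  $m \vee y$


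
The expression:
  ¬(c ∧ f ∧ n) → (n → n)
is always true.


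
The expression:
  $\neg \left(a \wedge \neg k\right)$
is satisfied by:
  {k: True, a: False}
  {a: False, k: False}
  {a: True, k: True}


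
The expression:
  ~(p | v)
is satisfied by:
  {v: False, p: False}


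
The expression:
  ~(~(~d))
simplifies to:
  ~d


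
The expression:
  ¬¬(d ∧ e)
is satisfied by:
  {e: True, d: True}


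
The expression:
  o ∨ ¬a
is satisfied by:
  {o: True, a: False}
  {a: False, o: False}
  {a: True, o: True}


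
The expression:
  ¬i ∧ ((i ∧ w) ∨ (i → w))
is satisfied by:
  {i: False}


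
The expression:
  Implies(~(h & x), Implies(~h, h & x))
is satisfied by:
  {h: True}


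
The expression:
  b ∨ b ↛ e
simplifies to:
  b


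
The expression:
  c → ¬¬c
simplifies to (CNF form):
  True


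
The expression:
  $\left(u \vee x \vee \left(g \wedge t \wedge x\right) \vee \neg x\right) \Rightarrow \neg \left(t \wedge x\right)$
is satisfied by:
  {t: False, x: False}
  {x: True, t: False}
  {t: True, x: False}


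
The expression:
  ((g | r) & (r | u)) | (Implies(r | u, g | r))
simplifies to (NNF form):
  g | r | ~u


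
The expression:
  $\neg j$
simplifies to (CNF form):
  $\neg j$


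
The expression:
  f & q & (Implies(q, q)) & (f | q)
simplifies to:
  f & q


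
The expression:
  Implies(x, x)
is always true.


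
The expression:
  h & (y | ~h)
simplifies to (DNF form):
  h & y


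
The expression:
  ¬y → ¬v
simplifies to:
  y ∨ ¬v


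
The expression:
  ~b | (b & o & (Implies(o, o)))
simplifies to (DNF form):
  o | ~b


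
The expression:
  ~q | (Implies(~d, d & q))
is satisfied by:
  {d: True, q: False}
  {q: False, d: False}
  {q: True, d: True}


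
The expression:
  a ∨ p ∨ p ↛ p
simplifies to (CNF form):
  a ∨ p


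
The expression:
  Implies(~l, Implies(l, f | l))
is always true.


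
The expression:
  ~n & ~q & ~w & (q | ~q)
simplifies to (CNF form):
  ~n & ~q & ~w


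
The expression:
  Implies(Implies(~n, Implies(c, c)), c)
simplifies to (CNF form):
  c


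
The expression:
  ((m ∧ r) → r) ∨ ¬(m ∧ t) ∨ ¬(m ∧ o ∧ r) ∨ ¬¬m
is always true.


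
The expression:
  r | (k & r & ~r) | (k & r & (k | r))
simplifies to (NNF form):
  r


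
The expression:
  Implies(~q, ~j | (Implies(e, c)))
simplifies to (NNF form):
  c | q | ~e | ~j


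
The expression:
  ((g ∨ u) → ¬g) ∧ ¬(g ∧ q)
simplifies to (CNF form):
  ¬g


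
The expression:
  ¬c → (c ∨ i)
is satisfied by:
  {i: True, c: True}
  {i: True, c: False}
  {c: True, i: False}


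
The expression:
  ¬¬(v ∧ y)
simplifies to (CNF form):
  v ∧ y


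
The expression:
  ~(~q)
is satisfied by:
  {q: True}


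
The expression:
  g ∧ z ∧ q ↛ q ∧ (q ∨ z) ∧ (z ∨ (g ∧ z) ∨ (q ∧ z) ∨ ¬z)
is never true.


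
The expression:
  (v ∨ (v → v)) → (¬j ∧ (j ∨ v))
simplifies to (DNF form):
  v ∧ ¬j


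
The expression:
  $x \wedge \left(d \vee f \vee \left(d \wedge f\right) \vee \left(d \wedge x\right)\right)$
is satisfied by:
  {x: True, d: True, f: True}
  {x: True, d: True, f: False}
  {x: True, f: True, d: False}


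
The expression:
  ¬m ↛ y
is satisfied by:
  {y: False, m: False}


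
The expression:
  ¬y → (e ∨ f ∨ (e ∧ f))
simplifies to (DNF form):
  e ∨ f ∨ y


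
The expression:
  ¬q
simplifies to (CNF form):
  ¬q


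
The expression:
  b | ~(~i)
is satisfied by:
  {i: True, b: True}
  {i: True, b: False}
  {b: True, i: False}


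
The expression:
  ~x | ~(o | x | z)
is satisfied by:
  {x: False}


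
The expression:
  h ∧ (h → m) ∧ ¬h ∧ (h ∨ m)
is never true.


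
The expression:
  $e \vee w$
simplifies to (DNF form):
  $e \vee w$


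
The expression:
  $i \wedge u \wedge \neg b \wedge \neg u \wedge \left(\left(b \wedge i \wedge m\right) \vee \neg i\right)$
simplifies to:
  $\text{False}$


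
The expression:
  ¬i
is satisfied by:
  {i: False}


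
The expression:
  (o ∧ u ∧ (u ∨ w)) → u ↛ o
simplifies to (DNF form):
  ¬o ∨ ¬u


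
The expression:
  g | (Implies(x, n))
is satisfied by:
  {n: True, g: True, x: False}
  {n: True, g: False, x: False}
  {g: True, n: False, x: False}
  {n: False, g: False, x: False}
  {n: True, x: True, g: True}
  {n: True, x: True, g: False}
  {x: True, g: True, n: False}


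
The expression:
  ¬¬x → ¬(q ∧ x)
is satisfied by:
  {q: False, x: False}
  {x: True, q: False}
  {q: True, x: False}


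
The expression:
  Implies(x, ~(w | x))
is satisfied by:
  {x: False}


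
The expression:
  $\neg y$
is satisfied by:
  {y: False}


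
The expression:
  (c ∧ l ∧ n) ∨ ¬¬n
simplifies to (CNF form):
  n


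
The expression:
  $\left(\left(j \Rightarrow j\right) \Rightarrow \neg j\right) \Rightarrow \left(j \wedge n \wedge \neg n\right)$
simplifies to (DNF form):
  $j$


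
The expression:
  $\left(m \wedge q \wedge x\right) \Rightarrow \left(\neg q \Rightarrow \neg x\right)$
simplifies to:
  $\text{True}$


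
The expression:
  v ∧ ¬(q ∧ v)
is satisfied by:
  {v: True, q: False}


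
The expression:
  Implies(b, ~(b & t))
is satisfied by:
  {t: False, b: False}
  {b: True, t: False}
  {t: True, b: False}


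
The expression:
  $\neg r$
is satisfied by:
  {r: False}


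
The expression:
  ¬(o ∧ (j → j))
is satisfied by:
  {o: False}


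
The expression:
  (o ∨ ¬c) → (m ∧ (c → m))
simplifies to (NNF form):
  m ∨ (c ∧ ¬o)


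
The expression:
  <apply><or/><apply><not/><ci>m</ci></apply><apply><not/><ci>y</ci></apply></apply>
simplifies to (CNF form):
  <apply><or/><apply><not/><ci>m</ci></apply><apply><not/><ci>y</ci></apply></apply>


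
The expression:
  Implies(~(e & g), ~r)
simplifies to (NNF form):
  ~r | (e & g)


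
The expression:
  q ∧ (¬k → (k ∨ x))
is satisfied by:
  {q: True, x: True, k: True}
  {q: True, x: True, k: False}
  {q: True, k: True, x: False}


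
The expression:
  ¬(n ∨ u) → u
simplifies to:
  n ∨ u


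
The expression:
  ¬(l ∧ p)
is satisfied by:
  {l: False, p: False}
  {p: True, l: False}
  {l: True, p: False}


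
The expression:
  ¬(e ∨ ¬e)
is never true.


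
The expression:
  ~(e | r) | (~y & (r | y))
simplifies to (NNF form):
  (r & ~y) | (~e & ~r)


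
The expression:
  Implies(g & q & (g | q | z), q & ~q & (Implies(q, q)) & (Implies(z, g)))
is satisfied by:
  {g: False, q: False}
  {q: True, g: False}
  {g: True, q: False}


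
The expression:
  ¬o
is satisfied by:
  {o: False}


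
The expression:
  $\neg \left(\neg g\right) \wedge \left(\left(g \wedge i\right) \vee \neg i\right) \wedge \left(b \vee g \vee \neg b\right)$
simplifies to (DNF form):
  $g$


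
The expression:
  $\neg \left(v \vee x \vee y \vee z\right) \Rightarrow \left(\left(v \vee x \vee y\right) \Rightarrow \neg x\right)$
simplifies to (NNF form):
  $\text{True}$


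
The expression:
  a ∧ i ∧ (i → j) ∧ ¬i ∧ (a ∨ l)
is never true.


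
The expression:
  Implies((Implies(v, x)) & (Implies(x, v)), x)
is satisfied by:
  {x: True, v: True}
  {x: True, v: False}
  {v: True, x: False}


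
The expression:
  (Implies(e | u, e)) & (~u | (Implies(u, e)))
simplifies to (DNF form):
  e | ~u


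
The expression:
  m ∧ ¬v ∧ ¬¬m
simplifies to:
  m ∧ ¬v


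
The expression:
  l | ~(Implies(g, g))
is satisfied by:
  {l: True}


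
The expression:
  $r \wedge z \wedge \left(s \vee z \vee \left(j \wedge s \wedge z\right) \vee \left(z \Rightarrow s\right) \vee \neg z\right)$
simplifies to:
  $r \wedge z$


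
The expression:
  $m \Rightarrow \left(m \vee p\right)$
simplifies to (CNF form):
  $\text{True}$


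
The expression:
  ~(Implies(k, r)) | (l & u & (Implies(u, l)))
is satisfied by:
  {k: True, u: True, l: True, r: False}
  {k: True, u: True, l: False, r: False}
  {k: True, l: True, r: False, u: False}
  {k: True, l: False, r: False, u: False}
  {u: True, l: True, r: False, k: False}
  {k: True, r: True, u: True, l: True}
  {r: True, u: True, l: True, k: False}


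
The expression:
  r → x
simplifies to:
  x ∨ ¬r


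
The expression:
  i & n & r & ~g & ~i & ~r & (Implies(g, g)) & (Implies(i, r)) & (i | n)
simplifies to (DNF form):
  False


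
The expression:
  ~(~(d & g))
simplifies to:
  d & g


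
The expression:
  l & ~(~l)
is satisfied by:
  {l: True}


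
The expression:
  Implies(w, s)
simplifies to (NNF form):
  s | ~w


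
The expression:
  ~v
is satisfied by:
  {v: False}


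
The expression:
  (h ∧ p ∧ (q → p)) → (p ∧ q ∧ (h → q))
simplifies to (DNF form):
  q ∨ ¬h ∨ ¬p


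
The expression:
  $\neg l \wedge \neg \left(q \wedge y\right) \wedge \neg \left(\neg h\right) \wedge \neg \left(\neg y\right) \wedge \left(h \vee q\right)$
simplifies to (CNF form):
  $h \wedge y \wedge \neg l \wedge \neg q$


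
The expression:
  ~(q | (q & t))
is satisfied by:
  {q: False}


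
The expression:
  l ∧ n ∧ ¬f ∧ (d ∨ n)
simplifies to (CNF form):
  l ∧ n ∧ ¬f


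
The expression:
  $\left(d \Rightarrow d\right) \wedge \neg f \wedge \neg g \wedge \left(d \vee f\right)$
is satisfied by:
  {d: True, g: False, f: False}


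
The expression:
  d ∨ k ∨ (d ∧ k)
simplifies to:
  d ∨ k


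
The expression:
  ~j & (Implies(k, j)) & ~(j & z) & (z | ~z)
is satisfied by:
  {j: False, k: False}


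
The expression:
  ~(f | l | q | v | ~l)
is never true.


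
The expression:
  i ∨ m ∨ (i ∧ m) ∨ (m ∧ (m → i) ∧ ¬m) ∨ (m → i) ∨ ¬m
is always true.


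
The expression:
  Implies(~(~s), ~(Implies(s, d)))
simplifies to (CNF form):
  ~d | ~s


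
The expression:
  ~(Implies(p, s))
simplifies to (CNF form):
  p & ~s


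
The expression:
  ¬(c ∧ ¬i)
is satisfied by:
  {i: True, c: False}
  {c: False, i: False}
  {c: True, i: True}


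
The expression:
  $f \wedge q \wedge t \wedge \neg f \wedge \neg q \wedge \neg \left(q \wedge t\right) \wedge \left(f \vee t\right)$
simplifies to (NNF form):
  $\text{False}$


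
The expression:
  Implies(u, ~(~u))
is always true.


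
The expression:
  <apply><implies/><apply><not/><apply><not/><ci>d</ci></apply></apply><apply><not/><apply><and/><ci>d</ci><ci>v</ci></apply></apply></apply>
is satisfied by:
  {v: False, d: False}
  {d: True, v: False}
  {v: True, d: False}


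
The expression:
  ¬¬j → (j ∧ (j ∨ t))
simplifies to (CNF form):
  True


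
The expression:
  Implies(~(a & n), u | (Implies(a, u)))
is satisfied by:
  {n: True, u: True, a: False}
  {n: True, u: False, a: False}
  {u: True, n: False, a: False}
  {n: False, u: False, a: False}
  {n: True, a: True, u: True}
  {n: True, a: True, u: False}
  {a: True, u: True, n: False}


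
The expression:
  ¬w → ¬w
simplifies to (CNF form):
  True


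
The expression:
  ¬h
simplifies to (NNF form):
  ¬h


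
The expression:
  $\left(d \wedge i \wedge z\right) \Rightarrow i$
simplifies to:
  $\text{True}$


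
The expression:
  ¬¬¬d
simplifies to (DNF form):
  ¬d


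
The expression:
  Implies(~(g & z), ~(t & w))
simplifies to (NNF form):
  ~t | ~w | (g & z)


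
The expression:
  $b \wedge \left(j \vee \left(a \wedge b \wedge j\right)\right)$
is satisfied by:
  {j: True, b: True}


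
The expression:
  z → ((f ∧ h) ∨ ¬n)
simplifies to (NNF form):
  (f ∧ h) ∨ ¬n ∨ ¬z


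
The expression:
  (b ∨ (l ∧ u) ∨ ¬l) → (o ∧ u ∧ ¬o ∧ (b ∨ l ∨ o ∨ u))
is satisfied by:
  {l: True, u: False, b: False}


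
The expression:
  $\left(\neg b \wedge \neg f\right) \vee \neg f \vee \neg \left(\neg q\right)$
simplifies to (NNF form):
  $q \vee \neg f$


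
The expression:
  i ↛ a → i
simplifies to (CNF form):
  True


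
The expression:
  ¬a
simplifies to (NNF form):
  ¬a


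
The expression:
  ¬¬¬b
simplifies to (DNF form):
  ¬b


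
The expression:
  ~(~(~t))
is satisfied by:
  {t: False}


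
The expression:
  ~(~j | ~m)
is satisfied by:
  {m: True, j: True}


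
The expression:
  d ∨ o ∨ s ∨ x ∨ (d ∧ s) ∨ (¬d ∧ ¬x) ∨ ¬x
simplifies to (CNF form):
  True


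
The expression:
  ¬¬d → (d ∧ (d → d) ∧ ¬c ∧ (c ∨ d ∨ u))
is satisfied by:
  {c: False, d: False}
  {d: True, c: False}
  {c: True, d: False}


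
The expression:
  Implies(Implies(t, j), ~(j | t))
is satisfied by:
  {j: False}


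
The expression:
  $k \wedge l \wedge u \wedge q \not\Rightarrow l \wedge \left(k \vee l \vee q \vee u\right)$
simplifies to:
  $\text{False}$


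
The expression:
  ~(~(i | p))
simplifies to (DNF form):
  i | p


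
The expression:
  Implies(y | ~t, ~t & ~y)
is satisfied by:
  {y: False}


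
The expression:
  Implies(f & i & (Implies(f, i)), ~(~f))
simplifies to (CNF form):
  True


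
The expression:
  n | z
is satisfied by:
  {n: True, z: True}
  {n: True, z: False}
  {z: True, n: False}


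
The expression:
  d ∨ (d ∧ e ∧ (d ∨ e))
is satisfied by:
  {d: True}


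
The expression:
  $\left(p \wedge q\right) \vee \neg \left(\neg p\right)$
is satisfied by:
  {p: True}


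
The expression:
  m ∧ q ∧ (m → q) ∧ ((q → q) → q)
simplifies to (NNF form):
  m ∧ q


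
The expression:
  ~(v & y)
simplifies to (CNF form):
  ~v | ~y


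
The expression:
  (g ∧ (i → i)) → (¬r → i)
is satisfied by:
  {i: True, r: True, g: False}
  {i: True, g: False, r: False}
  {r: True, g: False, i: False}
  {r: False, g: False, i: False}
  {i: True, r: True, g: True}
  {i: True, g: True, r: False}
  {r: True, g: True, i: False}


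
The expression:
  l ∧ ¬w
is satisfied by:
  {l: True, w: False}


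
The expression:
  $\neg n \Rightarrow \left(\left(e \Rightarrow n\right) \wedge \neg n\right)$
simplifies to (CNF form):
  $n \vee \neg e$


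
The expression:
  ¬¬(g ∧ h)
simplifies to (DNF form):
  g ∧ h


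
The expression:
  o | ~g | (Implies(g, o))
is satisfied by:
  {o: True, g: False}
  {g: False, o: False}
  {g: True, o: True}


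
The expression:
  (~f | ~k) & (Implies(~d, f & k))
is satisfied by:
  {d: True, k: False, f: False}
  {d: True, f: True, k: False}
  {d: True, k: True, f: False}


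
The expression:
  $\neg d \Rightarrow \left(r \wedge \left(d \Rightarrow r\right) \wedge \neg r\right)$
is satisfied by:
  {d: True}


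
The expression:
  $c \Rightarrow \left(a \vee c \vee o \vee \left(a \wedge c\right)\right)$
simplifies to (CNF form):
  $\text{True}$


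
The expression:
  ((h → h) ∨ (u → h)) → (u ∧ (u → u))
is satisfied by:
  {u: True}


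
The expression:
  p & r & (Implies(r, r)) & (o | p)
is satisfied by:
  {r: True, p: True}


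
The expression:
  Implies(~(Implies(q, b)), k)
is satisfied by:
  {b: True, k: True, q: False}
  {b: True, q: False, k: False}
  {k: True, q: False, b: False}
  {k: False, q: False, b: False}
  {b: True, k: True, q: True}
  {b: True, q: True, k: False}
  {k: True, q: True, b: False}


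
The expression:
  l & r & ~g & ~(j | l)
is never true.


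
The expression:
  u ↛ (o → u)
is never true.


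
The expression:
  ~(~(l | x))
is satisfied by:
  {x: True, l: True}
  {x: True, l: False}
  {l: True, x: False}


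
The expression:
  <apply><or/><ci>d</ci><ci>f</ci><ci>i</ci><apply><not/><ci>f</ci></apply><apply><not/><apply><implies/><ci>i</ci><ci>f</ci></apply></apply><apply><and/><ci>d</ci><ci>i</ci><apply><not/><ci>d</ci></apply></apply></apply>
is always true.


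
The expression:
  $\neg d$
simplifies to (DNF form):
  $\neg d$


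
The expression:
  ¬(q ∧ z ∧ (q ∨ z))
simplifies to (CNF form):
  ¬q ∨ ¬z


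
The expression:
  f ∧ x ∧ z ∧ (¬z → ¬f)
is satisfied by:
  {z: True, x: True, f: True}


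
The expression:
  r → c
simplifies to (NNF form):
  c ∨ ¬r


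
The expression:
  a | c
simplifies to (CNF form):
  a | c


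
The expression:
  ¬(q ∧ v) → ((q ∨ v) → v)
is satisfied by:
  {v: True, q: False}
  {q: False, v: False}
  {q: True, v: True}


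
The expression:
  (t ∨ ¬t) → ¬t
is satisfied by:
  {t: False}


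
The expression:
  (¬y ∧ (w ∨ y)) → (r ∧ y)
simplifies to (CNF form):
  y ∨ ¬w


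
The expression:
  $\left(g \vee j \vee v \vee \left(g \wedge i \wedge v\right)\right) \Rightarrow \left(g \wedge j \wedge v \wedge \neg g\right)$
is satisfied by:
  {g: False, v: False, j: False}


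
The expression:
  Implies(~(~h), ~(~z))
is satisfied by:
  {z: True, h: False}
  {h: False, z: False}
  {h: True, z: True}


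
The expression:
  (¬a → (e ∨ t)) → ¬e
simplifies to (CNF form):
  ¬e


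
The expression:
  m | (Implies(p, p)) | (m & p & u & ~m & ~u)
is always true.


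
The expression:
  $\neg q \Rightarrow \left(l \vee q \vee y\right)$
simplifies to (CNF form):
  $l \vee q \vee y$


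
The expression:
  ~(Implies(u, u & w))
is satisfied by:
  {u: True, w: False}


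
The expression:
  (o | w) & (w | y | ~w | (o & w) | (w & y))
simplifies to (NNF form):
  o | w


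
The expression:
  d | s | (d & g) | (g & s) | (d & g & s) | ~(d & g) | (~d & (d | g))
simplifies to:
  True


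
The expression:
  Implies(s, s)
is always true.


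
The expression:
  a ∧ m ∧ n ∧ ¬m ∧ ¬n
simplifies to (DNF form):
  False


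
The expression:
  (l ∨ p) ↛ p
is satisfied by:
  {l: True, p: False}


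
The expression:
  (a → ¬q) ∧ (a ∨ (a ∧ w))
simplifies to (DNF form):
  a ∧ ¬q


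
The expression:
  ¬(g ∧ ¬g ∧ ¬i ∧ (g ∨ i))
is always true.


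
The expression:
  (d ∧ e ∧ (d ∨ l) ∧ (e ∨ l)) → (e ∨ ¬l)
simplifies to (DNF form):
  True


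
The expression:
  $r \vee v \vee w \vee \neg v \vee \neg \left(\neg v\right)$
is always true.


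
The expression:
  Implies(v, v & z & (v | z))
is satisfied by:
  {z: True, v: False}
  {v: False, z: False}
  {v: True, z: True}


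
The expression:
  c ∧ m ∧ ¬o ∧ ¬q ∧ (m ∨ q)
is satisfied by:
  {c: True, m: True, q: False, o: False}


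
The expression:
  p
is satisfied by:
  {p: True}


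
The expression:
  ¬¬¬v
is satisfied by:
  {v: False}


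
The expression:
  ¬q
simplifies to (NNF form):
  ¬q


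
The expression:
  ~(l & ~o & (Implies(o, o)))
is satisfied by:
  {o: True, l: False}
  {l: False, o: False}
  {l: True, o: True}


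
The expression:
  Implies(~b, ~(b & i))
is always true.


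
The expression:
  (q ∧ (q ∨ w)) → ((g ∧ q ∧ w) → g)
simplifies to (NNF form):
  True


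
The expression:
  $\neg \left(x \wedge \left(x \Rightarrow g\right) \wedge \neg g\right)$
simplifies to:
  $\text{True}$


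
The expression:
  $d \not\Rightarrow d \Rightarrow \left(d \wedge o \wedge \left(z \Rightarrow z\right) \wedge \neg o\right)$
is always true.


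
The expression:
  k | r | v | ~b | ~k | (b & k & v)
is always true.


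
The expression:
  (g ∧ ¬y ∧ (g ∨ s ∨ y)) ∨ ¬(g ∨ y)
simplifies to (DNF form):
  ¬y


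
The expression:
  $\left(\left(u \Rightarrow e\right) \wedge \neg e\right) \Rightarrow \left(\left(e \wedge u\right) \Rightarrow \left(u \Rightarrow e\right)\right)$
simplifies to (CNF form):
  $\text{True}$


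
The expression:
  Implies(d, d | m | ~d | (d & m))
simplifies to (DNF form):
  True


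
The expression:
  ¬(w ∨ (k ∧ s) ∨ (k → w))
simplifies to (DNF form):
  k ∧ ¬s ∧ ¬w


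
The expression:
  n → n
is always true.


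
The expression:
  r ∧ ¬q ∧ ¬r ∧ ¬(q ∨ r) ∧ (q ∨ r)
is never true.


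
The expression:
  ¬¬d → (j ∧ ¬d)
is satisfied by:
  {d: False}


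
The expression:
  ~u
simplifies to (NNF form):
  ~u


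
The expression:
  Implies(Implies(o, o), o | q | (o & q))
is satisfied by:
  {q: True, o: True}
  {q: True, o: False}
  {o: True, q: False}


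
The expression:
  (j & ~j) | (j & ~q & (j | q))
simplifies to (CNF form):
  j & ~q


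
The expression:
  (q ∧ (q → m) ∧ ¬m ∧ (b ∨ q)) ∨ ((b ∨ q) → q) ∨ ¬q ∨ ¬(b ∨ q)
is always true.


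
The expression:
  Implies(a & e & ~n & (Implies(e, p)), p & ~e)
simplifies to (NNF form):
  n | ~a | ~e | ~p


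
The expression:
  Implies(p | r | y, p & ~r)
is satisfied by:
  {p: True, r: False, y: False}
  {r: False, y: False, p: False}
  {y: True, p: True, r: False}


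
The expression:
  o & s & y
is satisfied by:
  {o: True, y: True, s: True}


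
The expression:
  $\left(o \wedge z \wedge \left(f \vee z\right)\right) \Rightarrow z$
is always true.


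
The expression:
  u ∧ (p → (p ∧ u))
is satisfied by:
  {u: True}


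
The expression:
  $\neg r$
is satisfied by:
  {r: False}


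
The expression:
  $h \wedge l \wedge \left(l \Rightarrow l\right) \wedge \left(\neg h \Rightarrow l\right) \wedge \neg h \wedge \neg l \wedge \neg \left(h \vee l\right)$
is never true.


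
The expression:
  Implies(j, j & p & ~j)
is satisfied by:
  {j: False}


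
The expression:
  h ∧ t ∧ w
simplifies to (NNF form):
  h ∧ t ∧ w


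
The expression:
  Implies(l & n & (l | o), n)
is always true.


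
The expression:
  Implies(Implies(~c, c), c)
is always true.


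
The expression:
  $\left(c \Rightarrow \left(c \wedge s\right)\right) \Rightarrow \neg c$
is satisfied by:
  {s: False, c: False}
  {c: True, s: False}
  {s: True, c: False}


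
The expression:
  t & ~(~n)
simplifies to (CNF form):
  n & t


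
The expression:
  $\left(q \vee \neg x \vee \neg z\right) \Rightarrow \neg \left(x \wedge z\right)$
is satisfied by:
  {q: False, z: False, x: False}
  {x: True, q: False, z: False}
  {z: True, q: False, x: False}
  {x: True, z: True, q: False}
  {q: True, x: False, z: False}
  {x: True, q: True, z: False}
  {z: True, q: True, x: False}


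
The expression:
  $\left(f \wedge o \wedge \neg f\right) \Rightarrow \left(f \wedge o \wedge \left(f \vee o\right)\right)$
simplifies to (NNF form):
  $\text{True}$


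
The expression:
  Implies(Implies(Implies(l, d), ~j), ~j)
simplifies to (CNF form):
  d | ~j | ~l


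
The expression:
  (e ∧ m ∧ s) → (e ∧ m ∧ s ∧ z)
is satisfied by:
  {z: True, s: False, m: False, e: False}
  {z: False, s: False, m: False, e: False}
  {e: True, z: True, s: False, m: False}
  {e: True, z: False, s: False, m: False}
  {z: True, m: True, e: False, s: False}
  {m: True, e: False, s: False, z: False}
  {e: True, m: True, z: True, s: False}
  {e: True, m: True, z: False, s: False}
  {z: True, s: True, e: False, m: False}
  {s: True, e: False, m: False, z: False}
  {z: True, e: True, s: True, m: False}
  {e: True, s: True, z: False, m: False}
  {z: True, m: True, s: True, e: False}
  {m: True, s: True, e: False, z: False}
  {e: True, m: True, s: True, z: True}
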